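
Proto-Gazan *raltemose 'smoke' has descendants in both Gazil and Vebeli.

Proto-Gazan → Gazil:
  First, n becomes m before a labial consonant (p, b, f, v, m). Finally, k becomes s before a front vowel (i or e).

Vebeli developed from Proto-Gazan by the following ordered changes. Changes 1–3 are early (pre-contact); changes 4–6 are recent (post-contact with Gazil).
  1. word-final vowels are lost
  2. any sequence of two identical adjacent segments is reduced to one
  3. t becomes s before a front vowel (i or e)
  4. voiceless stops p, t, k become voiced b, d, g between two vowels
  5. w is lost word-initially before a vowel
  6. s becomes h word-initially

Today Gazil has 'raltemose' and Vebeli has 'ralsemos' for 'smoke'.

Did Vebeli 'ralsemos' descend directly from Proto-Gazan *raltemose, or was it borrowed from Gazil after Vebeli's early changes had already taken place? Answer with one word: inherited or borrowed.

If inherited, *raltemose would pass through all of Vebeli's changes:
Vebeli: start from *raltemose.
  rule 1 (apocope): raltemose → raltemos
  rule 2: no change — raltemos
  rule 3 (palatalisation): raltemos → ralsemos
  rule 4: no change — ralsemos
  rule 5: no change — ralsemos
  rule 6: no change — ralsemos
  ⇒ Vebeli ralsemos
If borrowed from Gazil 'raltemose' after the early changes, it would undergo only the recent ones:
  rule 4 (intervocalic voicing): no change (raltemose)
  rule 5 (glide loss): no change (raltemose)
  rule 6 (debuccalisation): no change (raltemose)
  ⇒ as a loan: raltemose
Vebeli 'ralsemos' matches the inherited outcome exactly, so it is an inherited cognate, not a loan.

inherited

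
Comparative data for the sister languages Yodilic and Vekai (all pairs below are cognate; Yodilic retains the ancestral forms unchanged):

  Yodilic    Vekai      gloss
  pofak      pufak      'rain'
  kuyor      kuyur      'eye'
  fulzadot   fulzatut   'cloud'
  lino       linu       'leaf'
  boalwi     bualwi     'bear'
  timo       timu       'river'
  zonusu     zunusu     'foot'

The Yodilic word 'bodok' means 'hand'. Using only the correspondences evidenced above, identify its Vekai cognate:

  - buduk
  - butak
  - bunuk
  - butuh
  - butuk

butuk

fulzadot ~ fulzatut — Yodilic o corresponds to Vekai u after a consonant, before a consonant other than r, m, n, p, b, f, v.
fulzadot ~ fulzatut — Yodilic d corresponds to Vekai t between vowels (before a back vowel).
Applying these to Yodilic 'bodok':
  bodok → budok   (o→u after a consonant, before a consonant other than r, m, n, p, b, f, v)
  budok → butok   (d→t between vowels (before a back vowel))
  butok → butuk   (o→u after a consonant, before a consonant other than r, m, n, p, b, f, v)
So the Vekai cognate is 'butuk'.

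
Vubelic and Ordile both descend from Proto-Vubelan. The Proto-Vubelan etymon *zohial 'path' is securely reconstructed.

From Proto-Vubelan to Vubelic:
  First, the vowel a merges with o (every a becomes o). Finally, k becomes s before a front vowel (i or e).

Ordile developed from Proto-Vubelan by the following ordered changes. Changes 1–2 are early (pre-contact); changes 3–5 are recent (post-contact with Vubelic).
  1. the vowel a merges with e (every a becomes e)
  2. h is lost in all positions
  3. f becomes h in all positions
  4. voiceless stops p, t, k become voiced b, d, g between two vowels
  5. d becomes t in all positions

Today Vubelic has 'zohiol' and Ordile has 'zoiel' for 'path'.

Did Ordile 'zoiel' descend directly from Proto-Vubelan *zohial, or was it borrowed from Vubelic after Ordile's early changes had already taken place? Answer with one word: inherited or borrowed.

If inherited, *zohial would pass through all of Ordile's changes:
Ordile: *zohial > zohiel > zoiel  (by vowel merger, h-loss)
If borrowed from Vubelic 'zohiol' after the early changes, it would undergo only the recent ones:
  rule 3 (unconditioned shift): no change (zohiol)
  rule 4 (intervocalic voicing): no change (zohiol)
  rule 5 (unconditioned shift): no change (zohiol)
  ⇒ as a loan: zohiol
Ordile 'zoiel' matches the inherited outcome exactly, so it is an inherited cognate, not a loan.

inherited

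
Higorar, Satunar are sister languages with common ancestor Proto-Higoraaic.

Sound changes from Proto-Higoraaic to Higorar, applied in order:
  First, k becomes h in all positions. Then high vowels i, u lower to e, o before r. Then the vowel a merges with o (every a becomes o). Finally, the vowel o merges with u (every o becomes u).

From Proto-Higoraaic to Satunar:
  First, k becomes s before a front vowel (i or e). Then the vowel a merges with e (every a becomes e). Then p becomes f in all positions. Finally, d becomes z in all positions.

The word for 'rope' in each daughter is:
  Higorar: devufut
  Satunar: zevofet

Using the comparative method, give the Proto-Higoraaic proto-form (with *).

*devofat

Position 1: Higorar has d, Satunar has z. Higorar preserves d here (none of its changes turn any other segment into d), so the proto-segment is *d.
Position 6: Higorar has u, Satunar has e. Taking the neighbouring segments as reconstructed: Higorar u could go back to *a or *o or *u; Satunar e could go back to *a or *e — the one source consistent with every daughter is *a.
Verify the candidate proto-form against each daughter:
Higorar: *devofat
  devofat (rule 1 does not apply)
  devofat (rule 2 does not apply)
  devofat → devofot   [vowel merger]
  devofot → devufut   [vowel merger]
  giving Higorar devufut.
Satunar: *devofat
  devofat (rule 1 does not apply)
  devofat → devofet   [vowel merger]
  devofet (rule 3 does not apply)
  devofet → zevofet   [unconditioned shift]
  giving Satunar zevofet.
No other proto-form is consistent with every reflex, so the reconstruction is *devofat.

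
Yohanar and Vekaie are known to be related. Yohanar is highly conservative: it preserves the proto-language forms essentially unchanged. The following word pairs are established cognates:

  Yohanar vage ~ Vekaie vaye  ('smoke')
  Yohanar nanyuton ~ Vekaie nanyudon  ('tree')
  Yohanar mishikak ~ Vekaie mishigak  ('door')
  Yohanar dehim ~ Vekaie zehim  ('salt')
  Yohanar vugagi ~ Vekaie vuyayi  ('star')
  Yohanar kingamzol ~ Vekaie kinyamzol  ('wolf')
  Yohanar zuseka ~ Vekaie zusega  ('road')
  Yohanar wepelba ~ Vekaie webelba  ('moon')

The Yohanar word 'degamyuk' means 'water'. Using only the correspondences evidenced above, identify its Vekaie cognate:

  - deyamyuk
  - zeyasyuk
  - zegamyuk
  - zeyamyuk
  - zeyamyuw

zeyamyuk

dehim ~ zehim — Yohanar d corresponds to Vekaie z word-initially before a front vowel.
vugagi ~ vuyayi — Yohanar g corresponds to Vekaie y between vowels (before a back vowel).
Applying these to Yohanar 'degamyuk':
  degamyuk → zegamyuk   (d→z word-initially before a front vowel)
  zegamyuk → zeyamyuk   (g→y between vowels (before a back vowel))
So the Vekaie cognate is 'zeyamyuk'.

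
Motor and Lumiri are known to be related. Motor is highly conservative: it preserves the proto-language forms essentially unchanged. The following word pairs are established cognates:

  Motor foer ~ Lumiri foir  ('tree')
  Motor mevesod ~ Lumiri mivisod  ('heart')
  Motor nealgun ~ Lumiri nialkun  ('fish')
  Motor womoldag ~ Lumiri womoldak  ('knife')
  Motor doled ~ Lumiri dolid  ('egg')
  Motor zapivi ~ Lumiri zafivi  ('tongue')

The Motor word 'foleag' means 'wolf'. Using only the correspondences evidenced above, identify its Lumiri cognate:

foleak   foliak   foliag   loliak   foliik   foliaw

nealgun ~ nialkun — Motor e corresponds to Lumiri i after a consonant, before a back vowel.
womoldag ~ womoldak — Motor g corresponds to Lumiri k word-finally.
Applying these to Motor 'foleag':
  foleag → foliag   (e→i after a consonant, before a back vowel)
  foliag → foliak   (g→k word-finally)
So the Lumiri cognate is 'foliak'.

foliak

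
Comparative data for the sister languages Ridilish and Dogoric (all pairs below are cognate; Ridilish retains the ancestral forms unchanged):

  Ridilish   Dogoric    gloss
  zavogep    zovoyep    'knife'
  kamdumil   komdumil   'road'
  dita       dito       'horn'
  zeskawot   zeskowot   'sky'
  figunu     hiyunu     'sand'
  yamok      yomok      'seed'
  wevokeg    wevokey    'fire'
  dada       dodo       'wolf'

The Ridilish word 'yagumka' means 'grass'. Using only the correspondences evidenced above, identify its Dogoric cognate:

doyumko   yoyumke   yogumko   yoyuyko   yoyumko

zeskawot ~ zeskowot, dada ~ dodo — Ridilish a corresponds to Dogoric o after a consonant, before a consonant other than r, m, n, p, b, f, v.
figunu ~ hiyunu — Ridilish g corresponds to Dogoric y between vowels (before a back vowel).
dita ~ dito, dada ~ dodo — Ridilish a corresponds to Dogoric o word-finally.
Applying these to Ridilish 'yagumka':
  yagumka → yogumka   (a→o after a consonant, before a consonant other than r, m, n, p, b, f, v)
  yogumka → yoyumka   (g→y between vowels (before a back vowel))
  yoyumka → yoyumko   (a→o word-finally)
So the Dogoric cognate is 'yoyumko'.

yoyumko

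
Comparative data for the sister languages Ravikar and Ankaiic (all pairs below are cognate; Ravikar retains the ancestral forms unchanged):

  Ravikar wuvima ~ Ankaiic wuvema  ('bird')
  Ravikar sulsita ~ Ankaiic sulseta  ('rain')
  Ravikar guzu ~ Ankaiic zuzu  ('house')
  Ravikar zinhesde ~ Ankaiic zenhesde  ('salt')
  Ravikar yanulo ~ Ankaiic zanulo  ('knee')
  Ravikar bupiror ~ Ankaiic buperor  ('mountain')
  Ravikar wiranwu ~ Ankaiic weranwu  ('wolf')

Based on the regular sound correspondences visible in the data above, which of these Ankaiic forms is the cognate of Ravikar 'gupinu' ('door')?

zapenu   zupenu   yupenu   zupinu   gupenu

guzu ~ zuzu — Ravikar g corresponds to Ankaiic z word-initially before a back vowel.
zinhesde ~ zenhesde — Ravikar i corresponds to Ankaiic e after a consonant, before a nasal.
Applying these to Ravikar 'gupinu':
  gupinu → zupinu   (g→z word-initially before a back vowel)
  zupinu → zupenu   (i→e after a consonant, before a nasal)
So the Ankaiic cognate is 'zupenu'.

zupenu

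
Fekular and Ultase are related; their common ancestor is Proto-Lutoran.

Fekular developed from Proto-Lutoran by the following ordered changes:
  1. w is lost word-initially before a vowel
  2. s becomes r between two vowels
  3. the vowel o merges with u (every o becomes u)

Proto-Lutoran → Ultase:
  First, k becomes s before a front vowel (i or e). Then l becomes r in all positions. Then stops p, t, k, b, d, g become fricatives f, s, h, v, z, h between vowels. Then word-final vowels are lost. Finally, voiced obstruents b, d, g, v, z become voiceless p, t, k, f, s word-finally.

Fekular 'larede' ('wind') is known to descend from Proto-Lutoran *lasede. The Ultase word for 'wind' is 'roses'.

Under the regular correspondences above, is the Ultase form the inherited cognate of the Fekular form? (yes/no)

Derive the expected Ultase reflex of *lasede:
Ultase: *lasede > rasede > raseze > rasez > rases  (by unconditioned shift, intervocalic lenition, apocope, final devoicing)
The regular Ultase reflex would be 'rases', but the attested form is 'roses'. The correspondence is irregular, so they are not cognates (the Ultase form has a different source).

no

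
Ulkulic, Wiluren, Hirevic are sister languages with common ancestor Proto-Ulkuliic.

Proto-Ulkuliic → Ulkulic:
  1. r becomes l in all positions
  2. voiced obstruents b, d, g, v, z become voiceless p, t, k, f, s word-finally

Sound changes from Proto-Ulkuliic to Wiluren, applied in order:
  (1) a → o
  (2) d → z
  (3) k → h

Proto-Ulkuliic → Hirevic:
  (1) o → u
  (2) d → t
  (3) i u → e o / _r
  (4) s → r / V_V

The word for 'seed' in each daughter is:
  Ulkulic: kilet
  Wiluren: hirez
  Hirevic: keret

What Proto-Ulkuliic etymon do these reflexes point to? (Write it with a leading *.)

Position 5: Ulkulic has t, Wiluren has z, Hirevic has t. Taking the neighbouring segments as reconstructed: Ulkulic t could go back to *t or *d; Wiluren z could go back to *d or *z; Hirevic t could go back to *t or *d — the one source consistent with every daughter is *d.
Position 1: Ulkulic has k, Wiluren has h, Hirevic has k. Hirevic preserves k here (none of its changes turn any other segment into k), so the proto-segment is *k.
Position 3: Ulkulic has l, Wiluren has r, Hirevic has r. Wiluren preserves r here (none of its changes turn any other segment into r), so the proto-segment is *r.
Continuing position by position gives *kired; check it forward:
Ulkulic: *kired
  kired → kiled   [unconditioned shift]
  kiled → kilet   [final devoicing]
  giving Ulkulic kilet.
Wiluren: *kired
  kired (rule 1 does not apply)
  kired → kirez   [unconditioned shift]
  kirez → hirez   [unconditioned shift]
  giving Wiluren hirez.
Hirevic: *kired
  kired (rule 1 does not apply)
  kired → kiret   [unconditioned shift]
  kiret → keret   [pre-rhotic lowering]
  keret (rule 4 does not apply)
  giving Hirevic keret.
*kired is the unique common source.

*kired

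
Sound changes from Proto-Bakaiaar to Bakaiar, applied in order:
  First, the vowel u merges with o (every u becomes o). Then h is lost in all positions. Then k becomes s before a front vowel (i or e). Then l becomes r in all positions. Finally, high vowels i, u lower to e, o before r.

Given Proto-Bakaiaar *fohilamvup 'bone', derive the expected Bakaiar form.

Bakaiar: *fohilamvup > fohilamvop > foilamvop > foiramvop > foeramvop  (by vowel merger, h-loss, unconditioned shift, pre-rhotic lowering)

foeramvop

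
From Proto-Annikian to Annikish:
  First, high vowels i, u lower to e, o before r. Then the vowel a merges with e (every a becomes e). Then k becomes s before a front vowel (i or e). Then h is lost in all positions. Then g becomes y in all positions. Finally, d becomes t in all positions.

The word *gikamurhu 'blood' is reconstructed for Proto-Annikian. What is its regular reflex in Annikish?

Annikish: *gikamurhu
  gikamurhu → gikamorhu   [pre-rhotic lowering]
  gikamorhu → gikemorhu   [vowel merger]
  gikemorhu → gisemorhu   [palatalisation]
  gisemorhu → gisemoru   [h-loss]
  gisemoru → yisemoru   [unconditioned shift]
  yisemoru (rule 6 does not apply)
  giving Annikish yisemoru.

yisemoru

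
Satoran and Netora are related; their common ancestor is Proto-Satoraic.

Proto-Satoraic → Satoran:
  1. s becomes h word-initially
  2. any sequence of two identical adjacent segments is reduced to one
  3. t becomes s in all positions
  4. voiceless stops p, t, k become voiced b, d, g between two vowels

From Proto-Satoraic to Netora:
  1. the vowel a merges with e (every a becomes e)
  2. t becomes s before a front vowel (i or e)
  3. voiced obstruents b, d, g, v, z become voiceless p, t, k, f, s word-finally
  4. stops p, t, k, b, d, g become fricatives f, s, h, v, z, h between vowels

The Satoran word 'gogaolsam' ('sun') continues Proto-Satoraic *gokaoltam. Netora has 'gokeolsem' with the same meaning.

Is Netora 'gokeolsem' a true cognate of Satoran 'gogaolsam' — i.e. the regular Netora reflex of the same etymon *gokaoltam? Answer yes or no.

no

Derive the expected Netora reflex of *gokaoltam:
Netora: *gokaoltam > gokeoltem > gokeolsem > goheolsem  (by vowel merger, palatalisation, intervocalic lenition)
The regular Netora reflex would be 'goheolsem', but the attested form is 'gokeolsem'. The correspondence is irregular, so they are not cognates (the Netora form has a different source).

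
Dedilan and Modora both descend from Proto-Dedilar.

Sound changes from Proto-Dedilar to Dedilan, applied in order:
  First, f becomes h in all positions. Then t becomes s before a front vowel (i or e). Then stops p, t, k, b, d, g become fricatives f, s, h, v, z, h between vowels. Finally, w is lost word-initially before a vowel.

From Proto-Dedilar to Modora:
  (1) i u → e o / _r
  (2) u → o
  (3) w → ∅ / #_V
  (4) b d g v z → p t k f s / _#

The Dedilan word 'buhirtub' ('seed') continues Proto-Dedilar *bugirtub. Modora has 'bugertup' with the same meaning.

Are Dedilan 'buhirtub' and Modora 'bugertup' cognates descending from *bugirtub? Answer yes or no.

no

Derive the expected Modora reflex of *bugirtub:
Modora: start from *bugirtub.
  rule 1 (pre-rhotic lowering): bugirtub → bugertub
  rule 2 (vowel merger): bugertub → bogertob
  rule 3: no change — bogertob
  rule 4 (final devoicing): bogertob → bogertop
  ⇒ Modora bogertop
The regular Modora reflex would be 'bogertop', but the attested form is 'bugertup'. The correspondence is irregular, so they are not cognates (the Modora form has a different source).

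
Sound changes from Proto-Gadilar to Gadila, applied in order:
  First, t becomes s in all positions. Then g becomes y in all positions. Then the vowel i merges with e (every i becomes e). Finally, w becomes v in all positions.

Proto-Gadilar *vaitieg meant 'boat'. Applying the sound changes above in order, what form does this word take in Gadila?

Gadila: *vaitieg
  vaitieg → vaisieg   [unconditioned shift]
  vaisieg → vaisiey   [unconditioned shift]
  vaisiey → vaeseey   [vowel merger]
  vaeseey (rule 4 does not apply)
  giving Gadila vaeseey.

vaeseey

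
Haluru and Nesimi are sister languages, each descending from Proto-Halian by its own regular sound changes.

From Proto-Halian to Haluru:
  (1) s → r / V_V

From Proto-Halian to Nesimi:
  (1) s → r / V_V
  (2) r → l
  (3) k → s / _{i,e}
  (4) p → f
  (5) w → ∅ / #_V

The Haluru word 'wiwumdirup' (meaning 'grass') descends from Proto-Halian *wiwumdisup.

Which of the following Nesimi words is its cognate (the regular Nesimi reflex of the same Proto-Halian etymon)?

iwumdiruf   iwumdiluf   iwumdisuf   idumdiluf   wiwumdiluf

iwumdiluf

Nesimi: start from *wiwumdisup.
  rule 1 (rhotacism): wiwumdisup → wiwumdirup
  rule 2 (unconditioned shift): wiwumdirup → wiwumdilup
  rule 3: no change — wiwumdilup
  rule 4 (unconditioned shift): wiwumdilup → wiwumdiluf
  rule 5 (glide loss): wiwumdiluf → iwumdiluf
  ⇒ Nesimi iwumdiluf
Only 'iwumdiluf' matches the regular Nesimi development of *wiwumdisup.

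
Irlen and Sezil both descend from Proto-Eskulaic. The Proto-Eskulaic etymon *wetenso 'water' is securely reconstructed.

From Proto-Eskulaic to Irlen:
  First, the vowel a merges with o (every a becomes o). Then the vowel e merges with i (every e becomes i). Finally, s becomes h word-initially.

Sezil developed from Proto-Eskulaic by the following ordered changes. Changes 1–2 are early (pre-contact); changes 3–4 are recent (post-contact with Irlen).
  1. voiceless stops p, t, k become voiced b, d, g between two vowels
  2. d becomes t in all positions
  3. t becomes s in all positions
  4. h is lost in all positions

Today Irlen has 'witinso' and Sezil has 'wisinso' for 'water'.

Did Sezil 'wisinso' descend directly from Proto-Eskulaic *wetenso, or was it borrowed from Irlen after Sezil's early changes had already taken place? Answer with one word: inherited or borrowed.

If inherited, *wetenso would pass through all of Sezil's changes:
Sezil: *wetenso > wedenso > wetenso > wesenso  (by intervocalic voicing, unconditioned shift, unconditioned shift)
If borrowed from Irlen 'witinso' after the early changes, it would undergo only the recent ones:
  rule 3 (unconditioned shift): witinso → wisinso
  rule 4 (h-loss): no change (wisinso)
  ⇒ as a loan: wisinso
Sezil 'wisinso' matches the loan outcome 'wisinso', not the inherited 'wesenso' — it skipped the early Sezil changes, so it was borrowed from Irlen.

borrowed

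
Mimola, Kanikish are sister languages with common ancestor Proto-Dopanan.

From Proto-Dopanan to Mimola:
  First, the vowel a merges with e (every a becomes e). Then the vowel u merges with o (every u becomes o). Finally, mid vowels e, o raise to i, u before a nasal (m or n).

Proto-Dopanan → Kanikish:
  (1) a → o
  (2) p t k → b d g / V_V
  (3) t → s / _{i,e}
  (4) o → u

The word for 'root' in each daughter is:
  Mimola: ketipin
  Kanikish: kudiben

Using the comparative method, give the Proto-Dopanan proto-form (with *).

Position 3: Mimola has t, Kanikish has d. Mimola preserves t here (none of its changes turn any other segment into t), so the proto-segment is *t.
Position 2: Mimola has e, Kanikish has u. Taking the neighbouring segments as reconstructed: Mimola e could go back to *a or *e; Kanikish u could go back to *a or *o or *u — the one source consistent with every daughter is *a.
Position 6: Mimola has i, Kanikish has e. Kanikish preserves e here (none of its changes turn any other segment into e), so the proto-segment is *e.
This points to *katipen. Verify forward in each daughter:
Mimola: *katipen
  katipen → ketipen   [vowel merger]
  ketipen (rule 2 does not apply)
  ketipen → ketipin   [pre-nasal raising]
  giving Mimola ketipin.
Kanikish: start from *katipen.
  rule 1 (vowel merger): katipen → kotipen
  rule 2 (intervocalic voicing): kotipen → kodiben
  rule 3: no change — kodiben
  rule 4 (vowel merger): kodiben → kudiben
  ⇒ Kanikish kudiben
Only *katipen yields all of Mimola ketipin, Kanikish kudiben.

*katipen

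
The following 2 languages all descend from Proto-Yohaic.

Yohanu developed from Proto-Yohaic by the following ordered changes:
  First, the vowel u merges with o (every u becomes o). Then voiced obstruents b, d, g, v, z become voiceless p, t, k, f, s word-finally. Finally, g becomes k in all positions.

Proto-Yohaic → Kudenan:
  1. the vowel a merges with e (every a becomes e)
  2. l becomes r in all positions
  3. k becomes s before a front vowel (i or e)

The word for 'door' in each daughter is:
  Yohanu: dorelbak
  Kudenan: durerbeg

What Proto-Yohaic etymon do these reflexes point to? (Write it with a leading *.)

Position 5: Yohanu has l, Kudenan has r. Yohanu preserves l here (none of its changes turn any other segment into l), so the proto-segment is *l.
Position 7: Yohanu has a, Kudenan has e. Yohanu preserves a here (none of its changes turn any other segment into a), so the proto-segment is *a.
Position 8: Yohanu has k, Kudenan has g. Kudenan preserves g here (none of its changes turn any other segment into g), so the proto-segment is *g.
This points to *durelbag. Verify forward in each daughter:
Yohanu: *durelbag > dorelbag > dorelbak  (by vowel merger, final devoicing)
Kudenan: *durelbag
  durelbag → durelbeg   [vowel merger]
  durelbeg → durerbeg   [unconditioned shift]
  durerbeg (rule 3 does not apply)
  giving Kudenan durerbeg.
No other proto-form is consistent with every reflex, so the reconstruction is *durelbag.

*durelbag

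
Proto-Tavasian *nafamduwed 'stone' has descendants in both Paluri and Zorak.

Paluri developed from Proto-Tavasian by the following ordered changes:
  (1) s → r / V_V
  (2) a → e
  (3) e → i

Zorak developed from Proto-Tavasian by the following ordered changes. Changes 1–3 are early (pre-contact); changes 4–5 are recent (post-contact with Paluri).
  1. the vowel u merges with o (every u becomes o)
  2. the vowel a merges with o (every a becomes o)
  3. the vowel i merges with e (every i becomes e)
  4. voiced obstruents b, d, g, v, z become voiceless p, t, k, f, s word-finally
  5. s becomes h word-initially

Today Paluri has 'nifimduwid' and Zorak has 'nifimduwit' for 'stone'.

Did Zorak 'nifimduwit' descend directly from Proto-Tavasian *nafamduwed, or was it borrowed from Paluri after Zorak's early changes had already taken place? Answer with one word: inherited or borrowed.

borrowed

If inherited, *nafamduwed would pass through all of Zorak's changes:
Zorak: start from *nafamduwed.
  rule 1 (vowel merger): nafamduwed → nafamdowed
  rule 2 (vowel merger): nafamdowed → nofomdowed
  rule 3: no change — nofomdowed
  rule 4 (final devoicing): nofomdowed → nofomdowet
  rule 5: no change — nofomdowet
  ⇒ Zorak nofomdowet
If borrowed from Paluri 'nifimduwid' after the early changes, it would undergo only the recent ones:
  rule 4 (final devoicing): nifimduwid → nifimduwit
  rule 5 (debuccalisation): no change (nifimduwit)
  ⇒ as a loan: nifimduwit
Zorak 'nifimduwit' matches the loan outcome 'nifimduwit', not the inherited 'nofomdowet' — it skipped the early Zorak changes, so it was borrowed from Paluri.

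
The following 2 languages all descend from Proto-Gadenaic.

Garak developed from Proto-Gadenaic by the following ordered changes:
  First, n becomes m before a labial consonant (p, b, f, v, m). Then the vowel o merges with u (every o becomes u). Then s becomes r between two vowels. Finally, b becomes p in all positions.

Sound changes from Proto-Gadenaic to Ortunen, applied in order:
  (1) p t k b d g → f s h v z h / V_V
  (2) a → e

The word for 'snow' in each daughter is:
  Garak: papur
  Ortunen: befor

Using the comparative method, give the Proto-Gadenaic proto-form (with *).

Position 4: Garak has u, Ortunen has o. Ortunen preserves o here (none of its changes turn any other segment into o), so the proto-segment is *o.
Position 2: Garak has a, Ortunen has e. Garak preserves a here (none of its changes turn any other segment into a), so the proto-segment is *a.
Position 1: Garak has p, Ortunen has b. Ortunen preserves b here (none of its changes turn any other segment into b), so the proto-segment is *b.
Verify the candidate proto-form against each daughter:
Garak: *bapor > bapur > papur  (by vowel merger, unconditioned shift)
Ortunen: *bapor > bafor > befor  (by intervocalic lenition, vowel merger)
Only *bapor yields all of Garak papur, Ortunen befor.

*bapor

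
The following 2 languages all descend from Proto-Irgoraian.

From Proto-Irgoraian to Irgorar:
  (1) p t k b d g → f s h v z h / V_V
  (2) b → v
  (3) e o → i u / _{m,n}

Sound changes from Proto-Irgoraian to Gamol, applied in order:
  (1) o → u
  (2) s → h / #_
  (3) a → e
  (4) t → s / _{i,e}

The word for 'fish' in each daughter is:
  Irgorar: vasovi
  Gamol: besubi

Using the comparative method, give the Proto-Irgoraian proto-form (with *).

*basobi

Position 4: Irgorar has o, Gamol has u. Irgorar preserves o here (none of its changes turn any other segment into o), so the proto-segment is *o.
Position 1: Irgorar has v, Gamol has b. Gamol preserves b here (none of its changes turn any other segment into b), so the proto-segment is *b.
This points to *basobi. Verify forward in each daughter:
Irgorar: *basobi > basovi > vasovi  (by intervocalic lenition, unconditioned shift)
Gamol: *basobi > basubi > besubi  (by vowel merger, vowel merger)
Only *basobi yields all of Irgorar vasovi, Gamol besubi.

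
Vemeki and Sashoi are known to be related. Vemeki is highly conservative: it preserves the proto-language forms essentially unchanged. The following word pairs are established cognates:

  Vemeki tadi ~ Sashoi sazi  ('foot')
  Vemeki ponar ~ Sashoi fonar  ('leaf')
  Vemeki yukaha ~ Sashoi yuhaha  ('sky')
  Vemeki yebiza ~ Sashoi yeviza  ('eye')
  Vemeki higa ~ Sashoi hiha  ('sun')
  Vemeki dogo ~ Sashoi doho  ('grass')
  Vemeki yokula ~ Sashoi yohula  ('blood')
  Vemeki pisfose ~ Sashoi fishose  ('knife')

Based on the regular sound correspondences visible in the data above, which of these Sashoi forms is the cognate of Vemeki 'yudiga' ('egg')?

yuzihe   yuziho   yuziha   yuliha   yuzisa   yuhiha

yuziha

tadi ~ sazi — Vemeki d corresponds to Sashoi z between vowels (before a front vowel).
higa ~ hiha — Vemeki g corresponds to Sashoi h between vowels (before a back vowel).
Applying these to Vemeki 'yudiga':
  yudiga → yuziga   (d→z between vowels (before a front vowel))
  yuziga → yuziha   (g→h between vowels (before a back vowel))
So the Sashoi cognate is 'yuziha'.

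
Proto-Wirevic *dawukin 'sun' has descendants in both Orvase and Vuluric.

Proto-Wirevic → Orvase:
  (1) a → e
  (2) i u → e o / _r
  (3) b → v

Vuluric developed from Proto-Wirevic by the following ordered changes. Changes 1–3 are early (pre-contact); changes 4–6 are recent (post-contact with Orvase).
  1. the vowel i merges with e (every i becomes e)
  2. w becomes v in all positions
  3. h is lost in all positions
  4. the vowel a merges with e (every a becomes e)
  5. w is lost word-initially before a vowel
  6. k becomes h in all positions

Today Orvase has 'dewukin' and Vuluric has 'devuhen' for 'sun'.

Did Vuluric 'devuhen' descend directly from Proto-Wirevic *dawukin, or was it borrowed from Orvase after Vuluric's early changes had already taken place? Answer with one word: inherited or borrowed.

inherited

If inherited, *dawukin would pass through all of Vuluric's changes:
Vuluric: *dawukin > dawuken > davuken > devuken > devuhen  (by vowel merger, unconditioned shift, vowel merger, unconditioned shift)
If borrowed from Orvase 'dewukin' after the early changes, it would undergo only the recent ones:
  rule 4 (vowel merger): no change (dewukin)
  rule 5 (glide loss): no change (dewukin)
  rule 6 (unconditioned shift): dewukin → dewuhin
  ⇒ as a loan: dewuhin
Vuluric 'devuhen' matches the inherited outcome exactly, so it is an inherited cognate, not a loan.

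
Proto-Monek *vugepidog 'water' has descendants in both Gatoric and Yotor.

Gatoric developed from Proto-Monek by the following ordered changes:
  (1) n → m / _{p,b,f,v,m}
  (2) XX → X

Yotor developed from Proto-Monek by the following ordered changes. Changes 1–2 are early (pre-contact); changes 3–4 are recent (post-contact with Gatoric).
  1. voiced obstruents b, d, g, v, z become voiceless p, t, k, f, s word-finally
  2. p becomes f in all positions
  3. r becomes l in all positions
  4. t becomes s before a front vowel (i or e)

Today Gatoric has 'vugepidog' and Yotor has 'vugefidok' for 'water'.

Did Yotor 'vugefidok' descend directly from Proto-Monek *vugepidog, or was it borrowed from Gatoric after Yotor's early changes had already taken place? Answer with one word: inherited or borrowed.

inherited

If inherited, *vugepidog would pass through all of Yotor's changes:
Yotor: start from *vugepidog.
  rule 1 (final devoicing): vugepidog → vugepidok
  rule 2 (unconditioned shift): vugepidok → vugefidok
  rule 3: no change — vugefidok
  rule 4: no change — vugefidok
  ⇒ Yotor vugefidok
If borrowed from Gatoric 'vugepidog' after the early changes, it would undergo only the recent ones:
  rule 3 (unconditioned shift): no change (vugepidog)
  rule 4 (palatalisation): no change (vugepidog)
  ⇒ as a loan: vugepidog
Yotor 'vugefidok' matches the inherited outcome exactly, so it is an inherited cognate, not a loan.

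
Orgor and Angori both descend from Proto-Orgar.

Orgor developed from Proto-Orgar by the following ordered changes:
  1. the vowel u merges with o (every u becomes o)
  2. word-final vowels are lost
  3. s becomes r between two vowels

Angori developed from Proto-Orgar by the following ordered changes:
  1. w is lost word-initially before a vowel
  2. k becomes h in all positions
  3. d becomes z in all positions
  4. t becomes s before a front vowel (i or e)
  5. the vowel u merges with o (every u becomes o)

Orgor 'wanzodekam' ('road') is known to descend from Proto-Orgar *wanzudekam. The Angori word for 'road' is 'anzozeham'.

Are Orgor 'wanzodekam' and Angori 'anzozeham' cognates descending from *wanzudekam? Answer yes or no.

yes

Derive the expected Angori reflex of *wanzudekam:
Angori: *wanzudekam
  wanzudekam → anzudekam   [glide loss]
  anzudekam → anzudeham   [unconditioned shift]
  anzudeham → anzuzeham   [unconditioned shift]
  anzuzeham (rule 4 does not apply)
  anzuzeham → anzozeham   [vowel merger]
  giving Angori anzozeham.
Angori 'anzozeham' matches the regular reflex exactly, so the pair is cognate.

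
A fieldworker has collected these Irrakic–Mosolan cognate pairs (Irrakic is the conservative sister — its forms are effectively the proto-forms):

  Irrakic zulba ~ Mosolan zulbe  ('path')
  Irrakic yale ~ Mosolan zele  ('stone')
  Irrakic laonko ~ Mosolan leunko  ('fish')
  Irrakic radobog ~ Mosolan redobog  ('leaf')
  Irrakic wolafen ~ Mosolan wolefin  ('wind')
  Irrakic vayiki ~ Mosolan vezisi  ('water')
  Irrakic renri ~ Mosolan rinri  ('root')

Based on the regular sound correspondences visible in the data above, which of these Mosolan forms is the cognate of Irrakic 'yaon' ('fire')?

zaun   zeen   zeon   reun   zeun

zeun

yale ~ zele — Irrakic y corresponds to Mosolan z word-initially before a back vowel.
laonko ~ leunko — Irrakic a corresponds to Mosolan e after a consonant, before a back vowel.
laonko ~ leunko — Irrakic o corresponds to Mosolan u after a vowel, before a nasal.
Applying these to Irrakic 'yaon':
  yaon → zaon   (y→z word-initially before a back vowel)
  zaon → zeon   (a→e after a consonant, before a back vowel)
  zeon → zeun   (o→u after a vowel, before a nasal)
So the Mosolan cognate is 'zeun'.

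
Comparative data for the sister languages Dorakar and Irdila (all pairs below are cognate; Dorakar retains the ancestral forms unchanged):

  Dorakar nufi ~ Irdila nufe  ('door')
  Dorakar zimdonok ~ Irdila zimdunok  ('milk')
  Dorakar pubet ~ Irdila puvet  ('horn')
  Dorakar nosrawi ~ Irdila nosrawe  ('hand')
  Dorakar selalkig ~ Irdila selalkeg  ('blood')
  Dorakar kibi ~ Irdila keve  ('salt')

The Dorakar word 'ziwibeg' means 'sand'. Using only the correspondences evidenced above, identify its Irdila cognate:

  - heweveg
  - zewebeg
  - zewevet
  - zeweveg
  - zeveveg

selalkig ~ selalkeg — Dorakar i corresponds to Irdila e after a consonant, before a consonant other than r, m, n, p, b, f, v.
kibi ~ keve — Dorakar i corresponds to Irdila e after a consonant, before a labial obstruent.
pubet ~ puvet — Dorakar b corresponds to Irdila v between vowels (before a front vowel).
Applying these to Dorakar 'ziwibeg':
  ziwibeg → zewibeg   (i→e after a consonant, before a consonant other than r, m, n, p, b, f, v)
  zewibeg → zewebeg   (i→e after a consonant, before a labial obstruent)
  zewebeg → zeweveg   (b→v between vowels (before a front vowel))
So the Irdila cognate is 'zeweveg'.

zeweveg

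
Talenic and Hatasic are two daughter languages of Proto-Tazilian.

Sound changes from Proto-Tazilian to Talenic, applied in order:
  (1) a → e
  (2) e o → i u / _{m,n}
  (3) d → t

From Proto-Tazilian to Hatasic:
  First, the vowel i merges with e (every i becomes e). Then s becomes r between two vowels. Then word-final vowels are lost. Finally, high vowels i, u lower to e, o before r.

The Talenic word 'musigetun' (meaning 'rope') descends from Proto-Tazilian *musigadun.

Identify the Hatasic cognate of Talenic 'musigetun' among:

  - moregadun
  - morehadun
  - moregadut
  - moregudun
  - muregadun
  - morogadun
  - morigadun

moregadun

Hatasic: *musigadun
  musigadun → musegadun   [vowel merger]
  musegadun → muregadun   [rhotacism]
  muregadun (rule 3 does not apply)
  muregadun → moregadun   [pre-rhotic lowering]
  giving Hatasic moregadun.
Only 'moregadun' matches the regular Hatasic development of *musigadun.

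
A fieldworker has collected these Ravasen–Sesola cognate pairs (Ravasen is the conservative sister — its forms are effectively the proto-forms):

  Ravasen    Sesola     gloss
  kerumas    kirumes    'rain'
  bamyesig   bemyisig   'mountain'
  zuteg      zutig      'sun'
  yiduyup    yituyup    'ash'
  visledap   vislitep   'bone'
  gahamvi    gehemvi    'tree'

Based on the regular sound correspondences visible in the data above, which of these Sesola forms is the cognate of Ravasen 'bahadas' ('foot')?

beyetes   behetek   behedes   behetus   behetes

behetes

kerumas ~ kirumes, gahamvi ~ gehemvi — Ravasen a corresponds to Sesola e after a consonant, before a consonant other than r, m, n, p, b, f, v.
visledap ~ vislitep — Ravasen d corresponds to Sesola t between vowels (before a back vowel).
Applying these to Ravasen 'bahadas':
  bahadas → behadas   (a→e after a consonant, before a consonant other than r, m, n, p, b, f, v)
  behadas → behedas   (a→e after a consonant, before a consonant other than r, m, n, p, b, f, v)
  behedas → behetas   (d→t between vowels (before a back vowel))
  behetas → behetes   (a→e after a consonant, before a consonant other than r, m, n, p, b, f, v)
So the Sesola cognate is 'behetes'.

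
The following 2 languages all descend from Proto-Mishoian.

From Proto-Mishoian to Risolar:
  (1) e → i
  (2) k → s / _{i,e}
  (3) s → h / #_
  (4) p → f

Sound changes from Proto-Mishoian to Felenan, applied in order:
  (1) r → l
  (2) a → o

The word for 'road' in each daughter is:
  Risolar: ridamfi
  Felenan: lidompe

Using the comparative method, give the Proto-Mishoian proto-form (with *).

Position 4: Risolar has a, Felenan has o. Risolar preserves a here (none of its changes turn any other segment into a), so the proto-segment is *a.
Position 7: Risolar has i, Felenan has e. Felenan preserves e here (none of its changes turn any other segment into e), so the proto-segment is *e.
Position 1: Risolar has r, Felenan has l. Risolar preserves r here (none of its changes turn any other segment into r), so the proto-segment is *r.
This points to *ridampe. Verify forward in each daughter:
Risolar: *ridampe
  ridampe → ridampi   [vowel merger]
  ridampi (rule 2 does not apply)
  ridampi (rule 3 does not apply)
  ridampi → ridamfi   [unconditioned shift]
  giving Risolar ridamfi.
Felenan: *ridampe > lidampe > lidompe  (by unconditioned shift, vowel merger)
No other proto-form is consistent with every reflex, so the reconstruction is *ridampe.

*ridampe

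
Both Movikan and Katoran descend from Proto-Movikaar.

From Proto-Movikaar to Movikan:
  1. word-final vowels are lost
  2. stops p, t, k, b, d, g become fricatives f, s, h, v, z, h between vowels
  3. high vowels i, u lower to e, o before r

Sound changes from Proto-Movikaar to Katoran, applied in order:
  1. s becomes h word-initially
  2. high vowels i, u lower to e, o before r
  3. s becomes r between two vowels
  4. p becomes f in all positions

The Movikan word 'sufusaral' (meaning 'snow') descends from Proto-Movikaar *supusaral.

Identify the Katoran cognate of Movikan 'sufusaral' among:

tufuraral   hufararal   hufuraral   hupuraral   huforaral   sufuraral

hufuraral

Katoran: *supusaral
  supusaral → hupusaral   [debuccalisation]
  hupusaral (rule 2 does not apply)
  hupusaral → hupuraral   [rhotacism]
  hupuraral → hufuraral   [unconditioned shift]
  giving Katoran hufuraral.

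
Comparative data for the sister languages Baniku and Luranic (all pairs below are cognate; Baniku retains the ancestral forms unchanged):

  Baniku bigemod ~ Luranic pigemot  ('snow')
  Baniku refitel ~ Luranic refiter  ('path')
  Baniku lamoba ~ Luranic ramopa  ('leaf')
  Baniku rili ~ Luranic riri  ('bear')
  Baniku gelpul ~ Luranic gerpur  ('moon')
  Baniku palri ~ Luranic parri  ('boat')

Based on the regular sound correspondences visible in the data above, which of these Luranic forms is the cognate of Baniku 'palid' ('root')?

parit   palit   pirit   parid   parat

rili ~ riri — Baniku l corresponds to Luranic r between vowels (before a front vowel).
bigemod ~ pigemot — Baniku d corresponds to Luranic t word-finally.
Applying these to Baniku 'palid':
  palid → parid   (l→r between vowels (before a front vowel))
  parid → parit   (d→t word-finally)
So the Luranic cognate is 'parit'.

parit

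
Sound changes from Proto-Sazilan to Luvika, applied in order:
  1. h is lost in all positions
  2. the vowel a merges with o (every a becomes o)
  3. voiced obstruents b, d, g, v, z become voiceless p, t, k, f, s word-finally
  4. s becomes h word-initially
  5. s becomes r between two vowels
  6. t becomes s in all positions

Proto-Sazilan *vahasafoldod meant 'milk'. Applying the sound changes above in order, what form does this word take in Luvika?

voorofoldos

Luvika: start from *vahasafoldod.
  rule 1 (h-loss): vahasafoldod → vaasafoldod
  rule 2 (vowel merger): vaasafoldod → voosofoldod
  rule 3 (final devoicing): voosofoldod → voosofoldot
  rule 4: no change — voosofoldot
  rule 5 (rhotacism): voosofoldot → voorofoldot
  rule 6 (unconditioned shift): voorofoldot → voorofoldos
  ⇒ Luvika voorofoldos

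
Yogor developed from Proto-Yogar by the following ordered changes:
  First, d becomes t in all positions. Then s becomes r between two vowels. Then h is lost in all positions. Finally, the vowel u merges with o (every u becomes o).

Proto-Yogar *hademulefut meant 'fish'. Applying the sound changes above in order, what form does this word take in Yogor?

Yogor: *hademulefut
  hademulefut → hatemulefut   [unconditioned shift]
  hatemulefut (rule 2 does not apply)
  hatemulefut → atemulefut   [h-loss]
  atemulefut → atemolefot   [vowel merger]
  giving Yogor atemolefot.

atemolefot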